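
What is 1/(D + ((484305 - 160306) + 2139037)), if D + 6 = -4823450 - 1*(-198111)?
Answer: -1/2162309 ≈ -4.6247e-7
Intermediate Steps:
D = -4625345 (D = -6 + (-4823450 - 1*(-198111)) = -6 + (-4823450 + 198111) = -6 - 4625339 = -4625345)
1/(D + ((484305 - 160306) + 2139037)) = 1/(-4625345 + ((484305 - 160306) + 2139037)) = 1/(-4625345 + (323999 + 2139037)) = 1/(-4625345 + 2463036) = 1/(-2162309) = -1/2162309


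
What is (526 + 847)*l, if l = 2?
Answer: 2746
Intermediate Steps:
(526 + 847)*l = (526 + 847)*2 = 1373*2 = 2746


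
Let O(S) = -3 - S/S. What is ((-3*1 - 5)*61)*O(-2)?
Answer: 1952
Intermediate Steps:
O(S) = -4 (O(S) = -3 - 1*1 = -3 - 1 = -4)
((-3*1 - 5)*61)*O(-2) = ((-3*1 - 5)*61)*(-4) = ((-3 - 5)*61)*(-4) = -8*61*(-4) = -488*(-4) = 1952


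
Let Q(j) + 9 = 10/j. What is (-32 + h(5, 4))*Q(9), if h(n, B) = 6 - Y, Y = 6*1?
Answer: 2272/9 ≈ 252.44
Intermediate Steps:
Y = 6
Q(j) = -9 + 10/j
h(n, B) = 0 (h(n, B) = 6 - 1*6 = 6 - 6 = 0)
(-32 + h(5, 4))*Q(9) = (-32 + 0)*(-9 + 10/9) = -32*(-9 + 10*(⅑)) = -32*(-9 + 10/9) = -32*(-71/9) = 2272/9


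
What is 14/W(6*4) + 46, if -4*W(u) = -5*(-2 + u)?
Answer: 2558/55 ≈ 46.509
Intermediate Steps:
W(u) = -5/2 + 5*u/4 (W(u) = -(-5)*(-2 + u)/4 = -(10 - 5*u)/4 = -5/2 + 5*u/4)
14/W(6*4) + 46 = 14/(-5/2 + 5*(6*4)/4) + 46 = 14/(-5/2 + (5/4)*24) + 46 = 14/(-5/2 + 30) + 46 = 14/(55/2) + 46 = 14*(2/55) + 46 = 28/55 + 46 = 2558/55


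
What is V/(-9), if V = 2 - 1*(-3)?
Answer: -5/9 ≈ -0.55556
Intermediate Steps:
V = 5 (V = 2 + 3 = 5)
V/(-9) = 5/(-9) = 5*(-⅑) = -5/9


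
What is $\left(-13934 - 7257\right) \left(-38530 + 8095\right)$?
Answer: $644948085$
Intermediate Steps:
$\left(-13934 - 7257\right) \left(-38530 + 8095\right) = \left(-21191\right) \left(-30435\right) = 644948085$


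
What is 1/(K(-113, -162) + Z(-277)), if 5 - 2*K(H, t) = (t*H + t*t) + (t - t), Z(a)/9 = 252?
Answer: -2/40009 ≈ -4.9989e-5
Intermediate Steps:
Z(a) = 2268 (Z(a) = 9*252 = 2268)
K(H, t) = 5/2 - t²/2 - H*t/2 (K(H, t) = 5/2 - ((t*H + t*t) + (t - t))/2 = 5/2 - ((H*t + t²) + 0)/2 = 5/2 - ((t² + H*t) + 0)/2 = 5/2 - (t² + H*t)/2 = 5/2 + (-t²/2 - H*t/2) = 5/2 - t²/2 - H*t/2)
1/(K(-113, -162) + Z(-277)) = 1/((5/2 - ½*(-162)² - ½*(-113)*(-162)) + 2268) = 1/((5/2 - ½*26244 - 9153) + 2268) = 1/((5/2 - 13122 - 9153) + 2268) = 1/(-44545/2 + 2268) = 1/(-40009/2) = -2/40009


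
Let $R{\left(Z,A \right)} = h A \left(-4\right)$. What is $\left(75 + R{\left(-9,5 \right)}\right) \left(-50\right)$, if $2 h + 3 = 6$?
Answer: $-2250$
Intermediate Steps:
$h = \frac{3}{2}$ ($h = - \frac{3}{2} + \frac{1}{2} \cdot 6 = - \frac{3}{2} + 3 = \frac{3}{2} \approx 1.5$)
$R{\left(Z,A \right)} = - 6 A$ ($R{\left(Z,A \right)} = \frac{3 A}{2} \left(-4\right) = - 6 A$)
$\left(75 + R{\left(-9,5 \right)}\right) \left(-50\right) = \left(75 - 30\right) \left(-50\right) = 45 \left(-50\right) = -2250$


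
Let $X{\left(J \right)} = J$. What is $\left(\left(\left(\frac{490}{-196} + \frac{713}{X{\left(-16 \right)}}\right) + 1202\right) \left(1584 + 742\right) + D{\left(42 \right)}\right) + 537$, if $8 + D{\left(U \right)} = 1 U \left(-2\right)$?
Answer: $\frac{21494637}{8} \approx 2.6868 \cdot 10^{6}$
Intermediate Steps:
$D{\left(U \right)} = -8 - 2 U$ ($D{\left(U \right)} = -8 + 1 U \left(-2\right) = -8 + U \left(-2\right) = -8 - 2 U$)
$\left(\left(\left(\frac{490}{-196} + \frac{713}{X{\left(-16 \right)}}\right) + 1202\right) \left(1584 + 742\right) + D{\left(42 \right)}\right) + 537 = \left(\left(\left(\frac{490}{-196} + \frac{713}{-16}\right) + 1202\right) \left(1584 + 742\right) - 92\right) + 537 = \left(\left(\left(490 \left(- \frac{1}{196}\right) + 713 \left(- \frac{1}{16}\right)\right) + 1202\right) 2326 - 92\right) + 537 = \left(\left(\left(- \frac{5}{2} - \frac{713}{16}\right) + 1202\right) 2326 - 92\right) + 537 = \left(\left(- \frac{753}{16} + 1202\right) 2326 - 92\right) + 537 = \left(\frac{18479}{16} \cdot 2326 - 92\right) + 537 = \left(\frac{21491077}{8} - 92\right) + 537 = \frac{21490341}{8} + 537 = \frac{21494637}{8}$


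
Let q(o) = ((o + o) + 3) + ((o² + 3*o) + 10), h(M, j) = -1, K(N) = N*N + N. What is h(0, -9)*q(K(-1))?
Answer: -13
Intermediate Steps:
K(N) = N + N² (K(N) = N² + N = N + N²)
q(o) = 13 + o² + 5*o (q(o) = (2*o + 3) + (10 + o² + 3*o) = (3 + 2*o) + (10 + o² + 3*o) = 13 + o² + 5*o)
h(0, -9)*q(K(-1)) = -(13 + (-(1 - 1))² + 5*(-(1 - 1))) = -(13 + (-1*0)² + 5*(-1*0)) = -(13 + 0² + 5*0) = -(13 + 0 + 0) = -1*13 = -13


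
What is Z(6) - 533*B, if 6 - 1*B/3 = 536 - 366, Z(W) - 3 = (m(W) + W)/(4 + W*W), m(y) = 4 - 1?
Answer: 10489569/40 ≈ 2.6224e+5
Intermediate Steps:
m(y) = 3
Z(W) = 3 + (3 + W)/(4 + W²) (Z(W) = 3 + (3 + W)/(4 + W*W) = 3 + (3 + W)/(4 + W²))
B = -492 (B = 18 - 3*(536 - 366) = 18 - 3*170 = 18 - 510 = -492)
Z(6) - 533*B = (15 + 6 + 3*6²)/(4 + 6²) - 533*(-492) = (15 + 6 + 3*36)/(4 + 36) + 262236 = (15 + 6 + 108)/40 + 262236 = (1/40)*129 + 262236 = 129/40 + 262236 = 10489569/40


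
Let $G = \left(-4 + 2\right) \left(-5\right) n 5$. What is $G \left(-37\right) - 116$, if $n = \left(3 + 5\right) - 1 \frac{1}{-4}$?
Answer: $- \frac{30757}{2} \approx -15379.0$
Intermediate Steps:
$n = \frac{33}{4}$ ($n = 8 - 1 \left(- \frac{1}{4}\right) = 8 - - \frac{1}{4} = 8 + \frac{1}{4} = \frac{33}{4} \approx 8.25$)
$G = \frac{825}{2}$ ($G = \left(-4 + 2\right) \left(-5\right) \frac{33}{4} \cdot 5 = \left(-2\right) \left(-5\right) \frac{33}{4} \cdot 5 = 10 \cdot \frac{33}{4} \cdot 5 = \frac{165}{2} \cdot 5 = \frac{825}{2} \approx 412.5$)
$G \left(-37\right) - 116 = \frac{825}{2} \left(-37\right) - 116 = - \frac{30525}{2} - 116 = - \frac{30757}{2}$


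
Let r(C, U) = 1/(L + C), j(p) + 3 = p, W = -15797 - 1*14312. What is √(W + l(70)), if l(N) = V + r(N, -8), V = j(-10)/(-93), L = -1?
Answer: I*√15306403791/713 ≈ 173.52*I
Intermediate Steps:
W = -30109 (W = -15797 - 14312 = -30109)
j(p) = -3 + p
r(C, U) = 1/(-1 + C)
V = 13/93 (V = (-3 - 10)/(-93) = -13*(-1/93) = 13/93 ≈ 0.13978)
l(N) = 13/93 + 1/(-1 + N)
√(W + l(70)) = √(-30109 + (80 + 13*70)/(93*(-1 + 70))) = √(-30109 + (1/93)*(80 + 910)/69) = √(-30109 + (1/93)*(1/69)*990) = √(-30109 + 110/713) = √(-21467607/713) = I*√15306403791/713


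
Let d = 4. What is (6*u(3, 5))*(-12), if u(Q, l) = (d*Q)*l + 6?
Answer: -4752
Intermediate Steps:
u(Q, l) = 6 + 4*Q*l (u(Q, l) = (4*Q)*l + 6 = 4*Q*l + 6 = 6 + 4*Q*l)
(6*u(3, 5))*(-12) = (6*(6 + 4*3*5))*(-12) = (6*(6 + 60))*(-12) = (6*66)*(-12) = 396*(-12) = -4752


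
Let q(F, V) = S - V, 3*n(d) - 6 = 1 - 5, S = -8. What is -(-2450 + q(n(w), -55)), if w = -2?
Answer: 2403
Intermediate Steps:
n(d) = ⅔ (n(d) = 2 + (1 - 5)/3 = 2 + (⅓)*(-4) = 2 - 4/3 = ⅔)
q(F, V) = -8 - V
-(-2450 + q(n(w), -55)) = -(-2450 + (-8 - 1*(-55))) = -(-2450 + (-8 + 55)) = -(-2450 + 47) = -1*(-2403) = 2403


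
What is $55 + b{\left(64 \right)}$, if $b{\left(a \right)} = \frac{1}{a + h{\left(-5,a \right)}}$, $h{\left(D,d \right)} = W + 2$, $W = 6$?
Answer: $\frac{3961}{72} \approx 55.014$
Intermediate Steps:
$h{\left(D,d \right)} = 8$ ($h{\left(D,d \right)} = 6 + 2 = 8$)
$b{\left(a \right)} = \frac{1}{8 + a}$ ($b{\left(a \right)} = \frac{1}{a + 8} = \frac{1}{8 + a}$)
$55 + b{\left(64 \right)} = 55 + \frac{1}{8 + 64} = 55 + \frac{1}{72} = \frac{3961}{72}$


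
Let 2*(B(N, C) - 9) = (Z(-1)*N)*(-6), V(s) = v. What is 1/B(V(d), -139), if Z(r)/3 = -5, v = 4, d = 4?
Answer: 1/189 ≈ 0.0052910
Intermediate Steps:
V(s) = 4
Z(r) = -15 (Z(r) = 3*(-5) = -15)
B(N, C) = 9 + 45*N (B(N, C) = 9 + (-15*N*(-6))/2 = 9 + (90*N)/2 = 9 + 45*N)
1/B(V(d), -139) = 1/(9 + 45*4) = 1/(9 + 180) = 1/189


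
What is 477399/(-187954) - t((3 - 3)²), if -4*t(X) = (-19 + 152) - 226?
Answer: -745743/28916 ≈ -25.790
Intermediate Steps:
t(X) = 93/4 (t(X) = -((-19 + 152) - 226)/4 = -(133 - 226)/4 = -¼*(-93) = 93/4)
477399/(-187954) - t((3 - 3)²) = 477399/(-187954) - 1*93/4 = 477399*(-1/187954) - 93/4 = -36723/14458 - 93/4 = -745743/28916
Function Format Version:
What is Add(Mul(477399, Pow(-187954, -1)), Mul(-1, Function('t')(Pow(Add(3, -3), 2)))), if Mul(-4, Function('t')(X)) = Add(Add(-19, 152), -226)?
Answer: Rational(-745743, 28916) ≈ -25.790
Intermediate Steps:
Function('t')(X) = Rational(93, 4) (Function('t')(X) = Mul(Rational(-1, 4), Add(Add(-19, 152), -226)) = Mul(Rational(-1, 4), Add(133, -226)) = Mul(Rational(-1, 4), -93) = Rational(93, 4))
Add(Mul(477399, Pow(-187954, -1)), Mul(-1, Function('t')(Pow(Add(3, -3), 2)))) = Add(Mul(477399, Pow(-187954, -1)), Mul(-1, Rational(93, 4))) = Add(Mul(477399, Rational(-1, 187954)), Rational(-93, 4)) = Add(Rational(-36723, 14458), Rational(-93, 4)) = Rational(-745743, 28916)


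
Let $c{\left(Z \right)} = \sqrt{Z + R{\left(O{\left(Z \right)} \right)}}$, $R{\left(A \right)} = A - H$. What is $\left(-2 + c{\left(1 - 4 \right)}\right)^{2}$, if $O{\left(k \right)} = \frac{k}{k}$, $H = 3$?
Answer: $\left(2 - i \sqrt{5}\right)^{2} \approx -1.0 - 8.9443 i$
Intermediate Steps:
$O{\left(k \right)} = 1$
$R{\left(A \right)} = -3 + A$ ($R{\left(A \right)} = A - 3 = -3 + A$)
$c{\left(Z \right)} = \sqrt{-2 + Z}$ ($c{\left(Z \right)} = \sqrt{Z + \left(-3 + 1\right)} = \sqrt{Z - 2} = \sqrt{-2 + Z}$)
$\left(-2 + c{\left(1 - 4 \right)}\right)^{2} = \left(-2 + \sqrt{-2 + \left(1 - 4\right)}\right)^{2} = \left(-2 + \sqrt{-2 - 3}\right)^{2} = \left(-2 + \sqrt{-5}\right)^{2} = \left(-2 + i \sqrt{5}\right)^{2}$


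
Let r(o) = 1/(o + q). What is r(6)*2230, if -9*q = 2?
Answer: 10035/26 ≈ 385.96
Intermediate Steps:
q = -2/9 (q = -1/9*2 = -2/9 ≈ -0.22222)
r(o) = 1/(-2/9 + o) (r(o) = 1/(o - 2/9) = 1/(-2/9 + o))
r(6)*2230 = (9/(-2 + 9*6))*2230 = (9/(-2 + 54))*2230 = (9/52)*2230 = 10035/26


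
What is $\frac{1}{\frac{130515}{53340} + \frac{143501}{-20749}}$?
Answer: $- \frac{10540492}{47107501} \approx -0.22375$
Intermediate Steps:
$\frac{1}{\frac{130515}{53340} + \frac{143501}{-20749}} = \frac{1}{130515 \cdot \frac{1}{53340} + 143501 \left(- \frac{1}{20749}\right)} = \frac{1}{\frac{1243}{508} - \frac{143501}{20749}} = \frac{1}{- \frac{47107501}{10540492}} = - \frac{10540492}{47107501}$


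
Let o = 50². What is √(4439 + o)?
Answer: 3*√771 ≈ 83.301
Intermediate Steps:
o = 2500
√(4439 + o) = √(4439 + 2500) = √6939 = 3*√771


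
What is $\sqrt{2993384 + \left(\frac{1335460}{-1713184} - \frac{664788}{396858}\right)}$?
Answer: $\frac{3 \sqrt{551480322071995839354062}}{1287671924} \approx 1730.1$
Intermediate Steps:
$\sqrt{2993384 + \left(\frac{1335460}{-1713184} - \frac{664788}{396858}\right)} = \sqrt{2993384 + \left(1335460 \left(- \frac{1}{1713184}\right) - \frac{110798}{66143}\right)} = \sqrt{2993384 - \frac{6321561173}{2575343848}} = \sqrt{\frac{7708986747540459}{2575343848}} = \frac{3 \sqrt{551480322071995839354062}}{1287671924}$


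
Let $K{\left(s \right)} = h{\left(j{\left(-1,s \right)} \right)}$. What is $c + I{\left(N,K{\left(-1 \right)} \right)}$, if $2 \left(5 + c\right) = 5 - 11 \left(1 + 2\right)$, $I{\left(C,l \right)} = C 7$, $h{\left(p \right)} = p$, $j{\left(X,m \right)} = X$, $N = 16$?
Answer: $93$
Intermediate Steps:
$K{\left(s \right)} = -1$
$I{\left(C,l \right)} = 7 C$
$c = -19$ ($c = -5 + \frac{5 - 11 \left(1 + 2\right)}{2} = -5 + \frac{5 - 33}{2} = -5 + \frac{1}{2} \left(-28\right) = -5 - 14 = -19$)
$c + I{\left(N,K{\left(-1 \right)} \right)} = -19 + 7 \cdot 16 = -19 + 112 = 93$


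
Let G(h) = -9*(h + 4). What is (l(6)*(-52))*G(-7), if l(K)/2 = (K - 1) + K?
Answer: -30888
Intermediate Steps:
l(K) = -2 + 4*K (l(K) = 2*((K - 1) + K) = 2*((-1 + K) + K) = 2*(-1 + 2*K) = -2 + 4*K)
G(h) = -36 - 9*h (G(h) = -9*(4 + h) = -36 - 9*h)
(l(6)*(-52))*G(-7) = ((-2 + 4*6)*(-52))*(-36 - 9*(-7)) = ((-2 + 24)*(-52))*(-36 + 63) = (22*(-52))*27 = -1144*27 = -30888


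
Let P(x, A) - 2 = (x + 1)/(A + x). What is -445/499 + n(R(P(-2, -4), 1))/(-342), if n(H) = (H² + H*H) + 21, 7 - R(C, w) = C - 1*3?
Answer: -4030333/3071844 ≈ -1.3120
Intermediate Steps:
P(x, A) = 2 + (1 + x)/(A + x) (P(x, A) = 2 + (x + 1)/(A + x) = 2 + (1 + x)/(A + x))
R(C, w) = 10 - C (R(C, w) = 7 - (C - 1*3) = 7 - (C - 3) = 7 - (-3 + C) = 7 + (3 - C) = 10 - C)
n(H) = 21 + 2*H² (n(H) = (H² + H²) + 21 = 2*H² + 21 = 21 + 2*H²)
-445/499 + n(R(P(-2, -4), 1))/(-342) = -445/499 + (21 + 2*(10 - (1 + 2*(-4) + 3*(-2))/(-4 - 2))²)/(-342) = -445*1/499 + (21 + 2*(10 - (1 - 8 - 6)/(-6))²)*(-1/342) = -445/499 + (21 + 2*(10 - (-1)*(-13)/6)²)*(-1/342) = -445/499 + (21 + 2*(10 - 1*13/6)²)*(-1/342) = -445/499 + (21 + 2*(10 - 13/6)²)*(-1/342) = -445/499 + (21 + 2*(47/6)²)*(-1/342) = -445/499 + (21 + 2*(2209/36))*(-1/342) = -445/499 + (21 + 2209/18)*(-1/342) = -445/499 + (2587/18)*(-1/342) = -445/499 - 2587/6156 = -4030333/3071844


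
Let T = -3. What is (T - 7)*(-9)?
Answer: 90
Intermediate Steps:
(T - 7)*(-9) = (-3 - 7)*(-9) = -10*(-9) = 90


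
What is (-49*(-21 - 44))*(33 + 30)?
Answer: 200655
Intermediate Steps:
(-49*(-21 - 44))*(33 + 30) = -49*(-65)*63 = 3185*63 = 200655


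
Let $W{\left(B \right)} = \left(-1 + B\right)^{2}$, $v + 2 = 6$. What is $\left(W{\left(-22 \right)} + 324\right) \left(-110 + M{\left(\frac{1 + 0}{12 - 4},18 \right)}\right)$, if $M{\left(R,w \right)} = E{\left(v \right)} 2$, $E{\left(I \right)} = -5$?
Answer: $-102360$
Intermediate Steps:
$v = 4$ ($v = -2 + 6 = 4$)
$M{\left(R,w \right)} = -10$ ($M{\left(R,w \right)} = \left(-5\right) 2 = -10$)
$\left(W{\left(-22 \right)} + 324\right) \left(-110 + M{\left(\frac{1 + 0}{12 - 4},18 \right)}\right) = \left(\left(-1 - 22\right)^{2} + 324\right) \left(-110 - 10\right) = \left(\left(-23\right)^{2} + 324\right) \left(-120\right) = \left(529 + 324\right) \left(-120\right) = 853 \left(-120\right) = -102360$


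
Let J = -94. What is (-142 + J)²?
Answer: 55696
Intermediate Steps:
(-142 + J)² = (-142 - 94)² = (-236)² = 55696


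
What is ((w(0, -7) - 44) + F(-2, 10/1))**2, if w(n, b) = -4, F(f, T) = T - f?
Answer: 1296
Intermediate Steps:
((w(0, -7) - 44) + F(-2, 10/1))**2 = ((-4 - 44) + (10/1 - 1*(-2)))**2 = (-48 + (10*1 + 2))**2 = (-48 + (10 + 2))**2 = (-48 + 12)**2 = (-36)**2 = 1296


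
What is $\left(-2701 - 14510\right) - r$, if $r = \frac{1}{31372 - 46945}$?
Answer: $- \frac{268026902}{15573} \approx -17211.0$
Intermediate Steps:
$r = - \frac{1}{15573}$ ($r = \frac{1}{-15573} = - \frac{1}{15573} \approx -6.4214 \cdot 10^{-5}$)
$\left(-2701 - 14510\right) - r = \left(-2701 - 14510\right) - - \frac{1}{15573} = -17211 + \frac{1}{15573} = - \frac{268026902}{15573}$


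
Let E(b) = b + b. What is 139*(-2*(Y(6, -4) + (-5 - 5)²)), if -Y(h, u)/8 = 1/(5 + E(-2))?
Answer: -25576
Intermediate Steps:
E(b) = 2*b
Y(h, u) = -8 (Y(h, u) = -8/(5 + 2*(-2)) = -8/(5 - 4) = -8/1 = -8*1 = -8)
139*(-2*(Y(6, -4) + (-5 - 5)²)) = 139*(-2*(-8 + (-5 - 5)²)) = 139*(-2*(-8 + (-10)²)) = 139*(-2*(-8 + 100)) = 139*(-2*92) = 139*(-184) = -25576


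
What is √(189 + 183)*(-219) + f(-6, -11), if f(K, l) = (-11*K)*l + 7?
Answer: -719 - 438*√93 ≈ -4942.9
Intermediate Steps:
f(K, l) = 7 - 11*K*l (f(K, l) = -11*K*l + 7 = 7 - 11*K*l)
√(189 + 183)*(-219) + f(-6, -11) = √(189 + 183)*(-219) + (7 - 11*(-6)*(-11)) = √372*(-219) + (7 - 726) = (2*√93)*(-219) - 719 = -438*√93 - 719 = -719 - 438*√93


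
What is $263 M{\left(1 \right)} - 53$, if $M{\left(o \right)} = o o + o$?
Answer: $473$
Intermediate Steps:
$M{\left(o \right)} = o + o^{2}$ ($M{\left(o \right)} = o^{2} + o = o + o^{2}$)
$263 M{\left(1 \right)} - 53 = 263 \cdot 1 \left(1 + 1\right) - 53 = 263 \cdot 1 \cdot 2 - 53 = 263 \cdot 2 - 53 = 526 - 53 = 473$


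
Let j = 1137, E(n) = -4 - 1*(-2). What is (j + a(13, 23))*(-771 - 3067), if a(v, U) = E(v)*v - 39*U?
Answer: -821332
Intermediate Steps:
E(n) = -2 (E(n) = -4 + 2 = -2)
a(v, U) = -39*U - 2*v (a(v, U) = -2*v - 39*U = -39*U - 2*v)
(j + a(13, 23))*(-771 - 3067) = (1137 + (-39*23 - 2*13))*(-771 - 3067) = (1137 + (-897 - 26))*(-3838) = (1137 - 923)*(-3838) = 214*(-3838) = -821332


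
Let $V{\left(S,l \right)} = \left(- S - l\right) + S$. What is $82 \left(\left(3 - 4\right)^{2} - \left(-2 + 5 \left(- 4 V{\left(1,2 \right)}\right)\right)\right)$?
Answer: $-3034$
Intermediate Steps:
$V{\left(S,l \right)} = - l$
$82 \left(\left(3 - 4\right)^{2} - \left(-2 + 5 \left(- 4 V{\left(1,2 \right)}\right)\right)\right) = 82 \left(\left(3 - 4\right)^{2} + \left(2 - 5 \left(- 4 \left(\left(-1\right) 2\right)\right)\right)\right) = 82 \left(\left(-1\right)^{2} + \left(2 - 5 \left(\left(-4\right) \left(-2\right)\right)\right)\right) = 82 \left(1 + \left(2 - 40\right)\right) = 82 \left(1 - 38\right) = 82 \left(-37\right) = -3034$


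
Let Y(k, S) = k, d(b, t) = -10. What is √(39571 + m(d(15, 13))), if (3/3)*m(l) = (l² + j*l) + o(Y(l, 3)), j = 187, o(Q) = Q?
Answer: 3*√4199 ≈ 194.40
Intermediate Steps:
m(l) = l² + 188*l (m(l) = (l² + 187*l) + l = l² + 188*l)
√(39571 + m(d(15, 13))) = √(39571 - 10*(188 - 10)) = √(39571 - 10*178) = √(39571 - 1780) = √37791 = 3*√4199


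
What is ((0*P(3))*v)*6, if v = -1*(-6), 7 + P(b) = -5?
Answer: 0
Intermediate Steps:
P(b) = -12 (P(b) = -7 - 5 = -12)
v = 6
((0*P(3))*v)*6 = ((0*(-12))*6)*6 = (0*6)*6 = 0*6 = 0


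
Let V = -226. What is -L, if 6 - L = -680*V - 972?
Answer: 152702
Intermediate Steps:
L = -152702 (L = 6 - (-680*(-226) - 972) = 6 - (153680 - 972) = 6 - 1*152708 = 6 - 152708 = -152702)
-L = -1*(-152702) = 152702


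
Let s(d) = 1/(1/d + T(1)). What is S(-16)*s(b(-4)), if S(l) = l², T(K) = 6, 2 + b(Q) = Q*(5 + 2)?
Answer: 7680/179 ≈ 42.905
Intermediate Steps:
b(Q) = -2 + 7*Q (b(Q) = -2 + Q*(5 + 2) = -2 + Q*7 = -2 + 7*Q)
s(d) = 1/(6 + 1/d) (s(d) = 1/(1/d + 6) = 1/(6 + 1/d))
S(-16)*s(b(-4)) = (-16)²*((-2 + 7*(-4))/(1 + 6*(-2 + 7*(-4)))) = 256*((-2 - 28)/(1 + 6*(-2 - 28))) = 256*(-30/(1 + 6*(-30))) = 256*(-30/(1 - 180)) = 256*(-30/(-179)) = 256*(-30*(-1/179)) = 256*(30/179) = 7680/179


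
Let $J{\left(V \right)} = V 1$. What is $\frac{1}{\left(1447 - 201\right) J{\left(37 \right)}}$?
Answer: $\frac{1}{46102} \approx 2.1691 \cdot 10^{-5}$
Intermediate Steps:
$J{\left(V \right)} = V$
$\frac{1}{\left(1447 - 201\right) J{\left(37 \right)}} = \frac{1}{\left(1447 - 201\right) 37} = \frac{1}{1246 \cdot 37} = \frac{1}{46102}$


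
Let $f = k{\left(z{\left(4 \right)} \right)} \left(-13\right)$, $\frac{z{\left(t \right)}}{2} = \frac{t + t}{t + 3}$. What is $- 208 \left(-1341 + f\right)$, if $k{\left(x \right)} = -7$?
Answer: $260000$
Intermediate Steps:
$z{\left(t \right)} = \frac{4 t}{3 + t}$ ($z{\left(t \right)} = 2 \frac{t + t}{t + 3} = 2 \frac{2 t}{3 + t} = \frac{4 t}{3 + t}$)
$f = 91$ ($f = \left(-7\right) \left(-13\right) = 91$)
$- 208 \left(-1341 + f\right) = - 208 \left(-1341 + 91\right) = \left(-208\right) \left(-1250\right) = 260000$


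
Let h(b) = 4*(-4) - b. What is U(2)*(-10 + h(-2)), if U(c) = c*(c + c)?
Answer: -192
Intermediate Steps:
U(c) = 2*c**2 (U(c) = c*(2*c) = 2*c**2)
h(b) = -16 - b
U(2)*(-10 + h(-2)) = (2*2**2)*(-10 + (-16 - 1*(-2))) = (2*4)*(-10 + (-16 + 2)) = 8*(-10 - 14) = 8*(-24) = -192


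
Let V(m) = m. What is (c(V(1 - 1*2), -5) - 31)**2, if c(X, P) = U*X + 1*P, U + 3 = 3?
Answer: 1296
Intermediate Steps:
U = 0 (U = -3 + 3 = 0)
c(X, P) = P (c(X, P) = 0*X + 1*P = 0 + P = P)
(c(V(1 - 1*2), -5) - 31)**2 = (-5 - 31)**2 = (-36)**2 = 1296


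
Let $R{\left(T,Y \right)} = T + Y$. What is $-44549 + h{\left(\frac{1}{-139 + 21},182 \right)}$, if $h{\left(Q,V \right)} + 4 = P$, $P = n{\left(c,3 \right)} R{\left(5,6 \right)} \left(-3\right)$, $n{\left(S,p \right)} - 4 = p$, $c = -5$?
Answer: $-44784$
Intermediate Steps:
$n{\left(S,p \right)} = 4 + p$
$P = -231$ ($P = \left(4 + 3\right) \left(5 + 6\right) \left(-3\right) = 7 \cdot 11 \left(-3\right) = 77 \left(-3\right) = -231$)
$h{\left(Q,V \right)} = -235$ ($h{\left(Q,V \right)} = -4 - 231 = -235$)
$-44549 + h{\left(\frac{1}{-139 + 21},182 \right)} = -44549 - 235 = -44784$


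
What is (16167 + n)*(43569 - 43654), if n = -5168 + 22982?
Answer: -2888385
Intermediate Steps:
n = 17814
(16167 + n)*(43569 - 43654) = (16167 + 17814)*(43569 - 43654) = 33981*(-85) = -2888385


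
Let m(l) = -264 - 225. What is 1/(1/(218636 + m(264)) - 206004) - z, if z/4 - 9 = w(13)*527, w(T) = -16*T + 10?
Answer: 18755266288357129/44939154587 ≈ 4.1735e+5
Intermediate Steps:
m(l) = -489
w(T) = 10 - 16*T
z = -417348 (z = 36 + 4*((10 - 16*13)*527) = 36 + 4*((10 - 208)*527) = 36 + 4*(-198*527) = 36 + 4*(-104346) = 36 - 417384 = -417348)
1/(1/(218636 + m(264)) - 206004) - z = 1/(1/(218636 - 489) - 206004) - 1*(-417348) = 1/(1/218147 - 206004) + 417348 = 1/(-44939154587/218147) + 417348 = -218147/44939154587 + 417348 = 18755266288357129/44939154587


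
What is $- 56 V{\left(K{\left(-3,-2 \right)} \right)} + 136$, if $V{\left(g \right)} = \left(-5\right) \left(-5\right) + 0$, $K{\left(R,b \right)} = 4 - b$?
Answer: $-1264$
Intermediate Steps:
$V{\left(g \right)} = 25$ ($V{\left(g \right)} = 25 + 0 = 25$)
$- 56 V{\left(K{\left(-3,-2 \right)} \right)} + 136 = \left(-56\right) 25 + 136 = -1400 + 136 = -1264$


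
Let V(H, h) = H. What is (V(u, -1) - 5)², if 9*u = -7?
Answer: 2704/81 ≈ 33.383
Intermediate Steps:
u = -7/9 (u = (⅑)*(-7) = -7/9 ≈ -0.77778)
(V(u, -1) - 5)² = (-7/9 - 5)² = (-52/9)² = 2704/81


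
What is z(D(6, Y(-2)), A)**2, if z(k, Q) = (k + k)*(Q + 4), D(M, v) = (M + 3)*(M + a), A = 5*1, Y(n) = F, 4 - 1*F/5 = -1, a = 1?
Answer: 1285956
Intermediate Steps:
F = 25 (F = 20 - 5*(-1) = 20 + 5 = 25)
Y(n) = 25
A = 5
D(M, v) = (1 + M)*(3 + M) (D(M, v) = (M + 3)*(M + 1) = (3 + M)*(1 + M) = (1 + M)*(3 + M))
z(k, Q) = 2*k*(4 + Q) (z(k, Q) = (2*k)*(4 + Q) = 2*k*(4 + Q))
z(D(6, Y(-2)), A)**2 = (2*(3 + 6**2 + 4*6)*(4 + 5))**2 = (2*(3 + 36 + 24)*9)**2 = (2*63*9)**2 = 1134**2 = 1285956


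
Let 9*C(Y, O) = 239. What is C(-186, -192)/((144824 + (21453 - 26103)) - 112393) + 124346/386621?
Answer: 31182508453/96666462009 ≈ 0.32258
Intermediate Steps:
C(Y, O) = 239/9 (C(Y, O) = (1/9)*239 = 239/9)
C(-186, -192)/((144824 + (21453 - 26103)) - 112393) + 124346/386621 = 239/(9*((144824 + (21453 - 26103)) - 112393)) + 124346/386621 = 239/(9*((144824 - 4650) - 112393)) + 124346*(1/386621) = 239/(9*(140174 - 112393)) + 124346/386621 = (239/9)/27781 + 124346/386621 = (239/9)*(1/27781) + 124346/386621 = 239/250029 + 124346/386621 = 31182508453/96666462009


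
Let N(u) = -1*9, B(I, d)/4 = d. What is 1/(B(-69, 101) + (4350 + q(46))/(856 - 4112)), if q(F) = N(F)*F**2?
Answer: 1628/665059 ≈ 0.0024479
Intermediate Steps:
B(I, d) = 4*d
N(u) = -9
q(F) = -9*F**2
1/(B(-69, 101) + (4350 + q(46))/(856 - 4112)) = 1/(4*101 + (4350 - 9*46**2)/(856 - 4112)) = 1/(404 + (4350 - 9*2116)/(-3256)) = 1/(404 + (4350 - 19044)*(-1/3256)) = 1/(404 - 14694*(-1/3256)) = 1/(404 + 7347/1628) = 1/(665059/1628) = 1628/665059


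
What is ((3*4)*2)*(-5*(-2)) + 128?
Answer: 368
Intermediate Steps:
((3*4)*2)*(-5*(-2)) + 128 = (12*2)*10 + 128 = 24*10 + 128 = 240 + 128 = 368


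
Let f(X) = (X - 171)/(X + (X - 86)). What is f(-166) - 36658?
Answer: -15322707/418 ≈ -36657.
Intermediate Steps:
f(X) = (-171 + X)/(-86 + 2*X) (f(X) = (-171 + X)/(X + (-86 + X)) = (-171 + X)/(-86 + 2*X))
f(-166) - 36658 = (-171 - 166)/(2*(-43 - 166)) - 36658 = (½)*(-337)/(-209) - 36658 = (½)*(-1/209)*(-337) - 36658 = 337/418 - 36658 = -15322707/418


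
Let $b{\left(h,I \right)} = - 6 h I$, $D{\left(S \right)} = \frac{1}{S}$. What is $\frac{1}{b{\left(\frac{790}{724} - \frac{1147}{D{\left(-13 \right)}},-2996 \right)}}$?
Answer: $\frac{181}{48518814876} \approx 3.7305 \cdot 10^{-9}$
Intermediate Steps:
$b{\left(h,I \right)} = - 6 I h$
$\frac{1}{b{\left(\frac{790}{724} - \frac{1147}{D{\left(-13 \right)}},-2996 \right)}} = \frac{1}{\left(-6\right) \left(-2996\right) \left(\frac{790}{724} - \frac{1147}{\frac{1}{-13}}\right)} = \frac{1}{\left(-6\right) \left(-2996\right) \left(790 \cdot \frac{1}{724} - \frac{1147}{- \frac{1}{13}}\right)} = \frac{1}{\left(-6\right) \left(-2996\right) \left(\frac{395}{362} - -14911\right)} = \frac{1}{\left(-6\right) \left(-2996\right) \left(\frac{395}{362} + 14911\right)} = \frac{1}{\left(-6\right) \left(-2996\right) \frac{5398177}{362}} = \frac{1}{\frac{48518814876}{181}} = \frac{181}{48518814876}$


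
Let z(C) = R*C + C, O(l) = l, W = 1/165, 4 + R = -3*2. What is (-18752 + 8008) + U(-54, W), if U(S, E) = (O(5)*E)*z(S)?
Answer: -118022/11 ≈ -10729.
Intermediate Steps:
R = -10 (R = -4 - 3*2 = -4 - 6 = -10)
W = 1/165 ≈ 0.0060606
z(C) = -9*C (z(C) = -10*C + C = -9*C)
U(S, E) = -45*E*S (U(S, E) = (5*E)*(-9*S) = -45*E*S)
(-18752 + 8008) + U(-54, W) = (-18752 + 8008) - 45*1/165*(-54) = -10744 + 162/11 = -118022/11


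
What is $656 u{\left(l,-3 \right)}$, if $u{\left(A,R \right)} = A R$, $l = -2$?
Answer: $3936$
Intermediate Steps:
$656 u{\left(l,-3 \right)} = 656 \left(\left(-2\right) \left(-3\right)\right) = 656 \cdot 6 = 3936$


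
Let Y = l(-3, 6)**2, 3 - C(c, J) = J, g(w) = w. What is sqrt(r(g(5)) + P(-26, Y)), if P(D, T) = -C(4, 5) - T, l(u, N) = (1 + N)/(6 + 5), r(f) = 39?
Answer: 4*sqrt(307)/11 ≈ 6.3714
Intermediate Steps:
C(c, J) = 3 - J
l(u, N) = 1/11 + N/11 (l(u, N) = (1 + N)/11 = (1 + N)*(1/11) = 1/11 + N/11)
Y = 49/121 (Y = (1/11 + (1/11)*6)**2 = (1/11 + 6/11)**2 = (7/11)**2 = 49/121 ≈ 0.40496)
P(D, T) = 2 - T (P(D, T) = -(3 - 1*5) - T = -(3 - 5) - T = -1*(-2) - T = 2 - T)
sqrt(r(g(5)) + P(-26, Y)) = sqrt(39 + (2 - 1*49/121)) = sqrt(39 + (2 - 49/121)) = sqrt(39 + 193/121) = sqrt(4912/121) = 4*sqrt(307)/11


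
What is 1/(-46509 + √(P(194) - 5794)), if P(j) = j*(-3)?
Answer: -46509/2163093457 - 2*I*√1594/2163093457 ≈ -2.1501e-5 - 3.6915e-8*I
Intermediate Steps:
P(j) = -3*j
1/(-46509 + √(P(194) - 5794)) = 1/(-46509 + √(-3*194 - 5794)) = 1/(-46509 + √(-582 - 5794)) = 1/(-46509 + √(-6376)) = 1/(-46509 + 2*I*√1594)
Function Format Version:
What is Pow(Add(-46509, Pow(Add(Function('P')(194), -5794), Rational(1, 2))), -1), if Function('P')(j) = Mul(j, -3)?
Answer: Add(Rational(-46509, 2163093457), Mul(Rational(-2, 2163093457), I, Pow(1594, Rational(1, 2)))) ≈ Add(-2.1501e-5, Mul(-3.6915e-8, I))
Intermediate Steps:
Function('P')(j) = Mul(-3, j)
Pow(Add(-46509, Pow(Add(Function('P')(194), -5794), Rational(1, 2))), -1) = Pow(Add(-46509, Pow(Add(Mul(-3, 194), -5794), Rational(1, 2))), -1) = Pow(Add(-46509, Pow(Add(-582, -5794), Rational(1, 2))), -1) = Pow(Add(-46509, Pow(-6376, Rational(1, 2))), -1) = Pow(Add(-46509, Mul(2, I, Pow(1594, Rational(1, 2)))), -1)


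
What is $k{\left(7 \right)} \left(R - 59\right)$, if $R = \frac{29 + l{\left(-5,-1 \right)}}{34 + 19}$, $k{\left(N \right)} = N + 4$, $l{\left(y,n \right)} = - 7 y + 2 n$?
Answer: $- \frac{33715}{53} \approx -636.13$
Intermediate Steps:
$k{\left(N \right)} = 4 + N$
$R = \frac{62}{53}$ ($R = \frac{29 + \left(\left(-7\right) \left(-5\right) + 2 \left(-1\right)\right)}{34 + 19} = \frac{29 + \left(35 - 2\right)}{53} = \left(29 + 33\right) \frac{1}{53} = 62 \cdot \frac{1}{53} = \frac{62}{53} \approx 1.1698$)
$k{\left(7 \right)} \left(R - 59\right) = \left(4 + 7\right) \left(\frac{62}{53} - 59\right) = 11 \left(- \frac{3065}{53}\right) = - \frac{33715}{53}$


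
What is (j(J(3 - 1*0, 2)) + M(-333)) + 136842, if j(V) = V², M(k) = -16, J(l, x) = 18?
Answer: 137150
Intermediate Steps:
(j(J(3 - 1*0, 2)) + M(-333)) + 136842 = (18² - 16) + 136842 = (324 - 16) + 136842 = 308 + 136842 = 137150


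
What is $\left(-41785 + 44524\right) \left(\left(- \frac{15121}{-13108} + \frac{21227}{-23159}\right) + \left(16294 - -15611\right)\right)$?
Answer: $\frac{26528350237118037}{303568172} \approx 8.7388 \cdot 10^{7}$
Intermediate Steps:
$\left(-41785 + 44524\right) \left(\left(- \frac{15121}{-13108} + \frac{21227}{-23159}\right) + \left(16294 - -15611\right)\right) = 2739 \left(\left(\left(-15121\right) \left(- \frac{1}{13108}\right) + 21227 \left(- \frac{1}{23159}\right)\right) + \left(16294 + 15611\right)\right) = 2739 \left(\left(\frac{15121}{13108} - \frac{21227}{23159}\right) + 31905\right) = 2739 \left(\frac{71943723}{303568172} + 31905\right) = 2739 \cdot \frac{9685414471383}{303568172} = \frac{26528350237118037}{303568172}$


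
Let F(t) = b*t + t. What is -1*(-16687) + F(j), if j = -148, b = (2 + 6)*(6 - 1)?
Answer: 10619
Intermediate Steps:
b = 40 (b = 8*5 = 40)
F(t) = 41*t (F(t) = 40*t + t = 41*t)
-1*(-16687) + F(j) = -1*(-16687) + 41*(-148) = 16687 - 6068 = 10619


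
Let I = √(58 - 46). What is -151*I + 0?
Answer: -302*√3 ≈ -523.08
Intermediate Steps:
I = 2*√3 (I = √12 = 2*√3 ≈ 3.4641)
-151*I + 0 = -302*√3 + 0 = -302*√3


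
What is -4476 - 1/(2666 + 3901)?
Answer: -29393893/6567 ≈ -4476.0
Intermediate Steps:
-4476 - 1/(2666 + 3901) = -4476 - 1/6567 = -29393893/6567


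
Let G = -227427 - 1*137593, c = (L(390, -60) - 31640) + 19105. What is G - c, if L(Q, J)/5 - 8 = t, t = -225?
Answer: -351400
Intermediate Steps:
L(Q, J) = -1085 (L(Q, J) = 40 + 5*(-225) = 40 - 1125 = -1085)
c = -13620 (c = (-1085 - 31640) + 19105 = -32725 + 19105 = -13620)
G = -365020 (G = -227427 - 137593 = -365020)
G - c = -365020 - 1*(-13620) = -365020 + 13620 = -351400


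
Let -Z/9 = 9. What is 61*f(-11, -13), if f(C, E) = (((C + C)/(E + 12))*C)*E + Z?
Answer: 186965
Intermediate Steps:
Z = -81 (Z = -9*9 = -81)
f(C, E) = -81 + 2*E*C**2/(12 + E) (f(C, E) = (((C + C)/(E + 12))*C)*E - 81 = (((2*C)/(12 + E))*C)*E - 81 = ((2*C/(12 + E))*C)*E - 81 = (2*C**2/(12 + E))*E - 81 = 2*E*C**2/(12 + E) - 81 = -81 + 2*E*C**2/(12 + E))
61*f(-11, -13) = 61*((-972 - 81*(-13) + 2*(-13)*(-11)**2)/(12 - 13)) = 61*((-972 + 1053 + 2*(-13)*121)/(-1)) = 61*(-(-972 + 1053 - 3146)) = 61*(-1*(-3065)) = 61*3065 = 186965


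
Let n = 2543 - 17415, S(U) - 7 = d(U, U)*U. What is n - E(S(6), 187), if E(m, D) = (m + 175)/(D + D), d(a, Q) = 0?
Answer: -2781155/187 ≈ -14872.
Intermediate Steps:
S(U) = 7 (S(U) = 7 + 0*U = 7 + 0 = 7)
E(m, D) = (175 + m)/(2*D) (E(m, D) = (175 + m)/((2*D)) = (175 + m)*(1/(2*D)) = (175 + m)/(2*D))
n = -14872
n - E(S(6), 187) = -14872 - (175 + 7)/(2*187) = -14872 - 182/(2*187) = -14872 - 1*91/187 = -14872 - 91/187 = -2781155/187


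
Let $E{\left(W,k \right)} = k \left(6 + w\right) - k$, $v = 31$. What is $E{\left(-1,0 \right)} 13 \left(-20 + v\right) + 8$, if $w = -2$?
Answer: $8$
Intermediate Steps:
$E{\left(W,k \right)} = 3 k$ ($E{\left(W,k \right)} = k \left(6 - 2\right) - k = k 4 - k = 4 k - k = 3 k$)
$E{\left(-1,0 \right)} 13 \left(-20 + v\right) + 8 = 3 \cdot 0 \cdot 13 \left(-20 + 31\right) + 8 = 0 \cdot 13 \cdot 11 + 8 = 0 \cdot 11 + 8 = 0 + 8 = 8$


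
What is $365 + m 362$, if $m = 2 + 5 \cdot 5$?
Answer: $10139$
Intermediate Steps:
$m = 27$ ($m = 2 + 25 = 27$)
$365 + m 362 = 365 + 27 \cdot 362 = 365 + 9774 = 10139$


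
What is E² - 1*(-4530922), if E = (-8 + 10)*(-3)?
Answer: 4530958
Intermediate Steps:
E = -6 (E = 2*(-3) = -6)
E² - 1*(-4530922) = (-6)² - 1*(-4530922) = 36 + 4530922 = 4530958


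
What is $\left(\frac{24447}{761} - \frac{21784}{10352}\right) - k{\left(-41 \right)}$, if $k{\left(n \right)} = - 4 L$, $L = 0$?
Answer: $\frac{29562215}{984734} \approx 30.021$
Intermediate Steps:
$k{\left(n \right)} = 0$ ($k{\left(n \right)} = \left(-4\right) 0 = 0$)
$\left(\frac{24447}{761} - \frac{21784}{10352}\right) - k{\left(-41 \right)} = \left(\frac{24447}{761} - \frac{21784}{10352}\right) - 0 = \left(24447 \cdot \frac{1}{761} - \frac{2723}{1294}\right) + 0 = \left(\frac{24447}{761} - \frac{2723}{1294}\right) + 0 = \frac{29562215}{984734} + 0 = \frac{29562215}{984734}$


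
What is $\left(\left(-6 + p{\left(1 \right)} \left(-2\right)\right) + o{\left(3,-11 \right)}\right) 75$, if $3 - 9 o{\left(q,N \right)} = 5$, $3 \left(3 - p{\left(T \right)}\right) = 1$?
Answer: $- \frac{2600}{3} \approx -866.67$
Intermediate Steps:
$p{\left(T \right)} = \frac{8}{3}$ ($p{\left(T \right)} = 3 - \frac{1}{3} = \frac{8}{3}$)
$o{\left(q,N \right)} = - \frac{2}{9}$ ($o{\left(q,N \right)} = \frac{1}{3} - \frac{5}{9} = - \frac{2}{9}$)
$\left(\left(-6 + p{\left(1 \right)} \left(-2\right)\right) + o{\left(3,-11 \right)}\right) 75 = \left(\left(-6 + \frac{8}{3} \left(-2\right)\right) - \frac{2}{9}\right) 75 = \left(\left(-6 - \frac{16}{3}\right) - \frac{2}{9}\right) 75 = \left(- \frac{34}{3} - \frac{2}{9}\right) 75 = \left(- \frac{104}{9}\right) 75 = - \frac{2600}{3}$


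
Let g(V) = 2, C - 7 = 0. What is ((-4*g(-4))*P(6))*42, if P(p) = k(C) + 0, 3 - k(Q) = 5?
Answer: 672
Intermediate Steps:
C = 7 (C = 7 + 0 = 7)
k(Q) = -2 (k(Q) = 3 - 1*5 = 3 - 5 = -2)
P(p) = -2 (P(p) = -2 + 0 = -2)
((-4*g(-4))*P(6))*42 = (-4*2*(-2))*42 = -8*(-2)*42 = 16*42 = 672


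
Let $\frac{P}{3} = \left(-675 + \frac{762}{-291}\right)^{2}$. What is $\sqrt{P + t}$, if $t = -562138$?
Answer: $\frac{\sqrt{7671747881}}{97} \approx 902.97$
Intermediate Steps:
$P = \frac{12960904323}{9409}$ ($P = 3 \left(-675 + \frac{762}{-291}\right)^{2} = 3 \left(-675 + 762 \left(- \frac{1}{291}\right)\right)^{2} = 3 \left(-675 - \frac{254}{97}\right)^{2} = 3 \left(- \frac{65729}{97}\right)^{2} = 3 \cdot \frac{4320301441}{9409} = \frac{12960904323}{9409} \approx 1.3775 \cdot 10^{6}$)
$\sqrt{P + t} = \sqrt{\frac{12960904323}{9409} - 562138} = \sqrt{\frac{7671747881}{9409}} = \frac{\sqrt{7671747881}}{97}$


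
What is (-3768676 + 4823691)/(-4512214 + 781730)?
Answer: -1055015/3730484 ≈ -0.28281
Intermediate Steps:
(-3768676 + 4823691)/(-4512214 + 781730) = 1055015/(-3730484) = 1055015*(-1/3730484) = -1055015/3730484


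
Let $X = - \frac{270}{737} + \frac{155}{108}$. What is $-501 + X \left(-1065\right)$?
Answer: $- \frac{43494157}{26532} \approx -1639.3$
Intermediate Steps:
$X = \frac{85075}{79596}$ ($X = \left(-270\right) \frac{1}{737} + 155 \cdot \frac{1}{108} = - \frac{270}{737} + \frac{155}{108} = \frac{85075}{79596} \approx 1.0688$)
$-501 + X \left(-1065\right) = -501 + \frac{85075}{79596} \left(-1065\right) = -501 - \frac{30201625}{26532} = - \frac{43494157}{26532}$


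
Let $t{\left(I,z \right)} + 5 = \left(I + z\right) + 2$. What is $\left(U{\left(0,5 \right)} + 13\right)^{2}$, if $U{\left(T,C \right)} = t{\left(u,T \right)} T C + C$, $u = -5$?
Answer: $324$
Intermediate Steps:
$t{\left(I,z \right)} = -3 + I + z$ ($t{\left(I,z \right)} = -5 + \left(\left(I + z\right) + 2\right) = -5 + \left(2 + I + z\right) = -3 + I + z$)
$U{\left(T,C \right)} = C + C T \left(-8 + T\right)$ ($U{\left(T,C \right)} = \left(-3 - 5 + T\right) T C + C = \left(-8 + T\right) T C + C = T \left(-8 + T\right) C + C = C T \left(-8 + T\right) + C = C + C T \left(-8 + T\right)$)
$\left(U{\left(0,5 \right)} + 13\right)^{2} = \left(5 \left(1 + 0 \left(-8 + 0\right)\right) + 13\right)^{2} = \left(5 \left(1 + 0 \left(-8\right)\right) + 13\right)^{2} = \left(5 \left(1 + 0\right) + 13\right)^{2} = \left(5 \cdot 1 + 13\right)^{2} = \left(5 + 13\right)^{2} = 18^{2} = 324$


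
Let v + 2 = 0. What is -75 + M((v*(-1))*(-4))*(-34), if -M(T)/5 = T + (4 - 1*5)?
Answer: -1605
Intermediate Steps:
v = -2 (v = -2 + 0 = -2)
M(T) = 5 - 5*T (M(T) = -5*(T + (4 - 1*5)) = -5*(T + (4 - 5)) = -5*(T - 1) = -5*(-1 + T) = 5 - 5*T)
-75 + M((v*(-1))*(-4))*(-34) = -75 + (5 - 5*(-2*(-1))*(-4))*(-34) = -75 + (5 - 10*(-4))*(-34) = -75 + (5 - 5*(-8))*(-34) = -75 + (5 + 40)*(-34) = -75 + 45*(-34) = -75 - 1530 = -1605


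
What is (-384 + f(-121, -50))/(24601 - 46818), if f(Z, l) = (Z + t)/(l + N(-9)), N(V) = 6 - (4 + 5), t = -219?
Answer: 20012/1177501 ≈ 0.016995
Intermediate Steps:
N(V) = -3 (N(V) = 6 - 1*9 = 6 - 9 = -3)
f(Z, l) = (-219 + Z)/(-3 + l) (f(Z, l) = (Z - 219)/(l - 3) = (-219 + Z)/(-3 + l))
(-384 + f(-121, -50))/(24601 - 46818) = (-384 + (-219 - 121)/(-3 - 50))/(24601 - 46818) = (-384 - 340/(-53))/(-22217) = (-384 - 1/53*(-340))*(-1/22217) = (-384 + 340/53)*(-1/22217) = -20012/53*(-1/22217) = 20012/1177501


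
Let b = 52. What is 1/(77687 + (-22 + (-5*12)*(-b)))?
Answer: 1/80785 ≈ 1.2379e-5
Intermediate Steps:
1/(77687 + (-22 + (-5*12)*(-b))) = 1/(77687 + (-22 + (-5*12)*(-1*52))) = 1/(77687 + (-22 - 60*(-52))) = 1/(77687 + (-22 + 3120)) = 1/(77687 + 3098) = 1/80785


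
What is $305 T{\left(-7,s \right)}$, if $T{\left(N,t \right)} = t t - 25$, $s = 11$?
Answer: $29280$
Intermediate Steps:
$T{\left(N,t \right)} = -25 + t^{2}$ ($T{\left(N,t \right)} = t^{2} - 25 = -25 + t^{2}$)
$305 T{\left(-7,s \right)} = 305 \left(-25 + 11^{2}\right) = 305 \left(-25 + 121\right) = 305 \cdot 96 = 29280$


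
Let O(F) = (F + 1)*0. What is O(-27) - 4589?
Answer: -4589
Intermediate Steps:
O(F) = 0 (O(F) = (1 + F)*0 = 0)
O(-27) - 4589 = 0 - 4589 = -4589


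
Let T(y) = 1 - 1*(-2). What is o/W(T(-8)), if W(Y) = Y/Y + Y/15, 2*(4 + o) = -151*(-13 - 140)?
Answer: 115475/12 ≈ 9622.9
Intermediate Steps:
o = 23095/2 (o = -4 + (-151*(-13 - 140))/2 = -4 + (-151*(-153))/2 = -4 + (1/2)*23103 = -4 + 23103/2 = 23095/2 ≈ 11548.)
T(y) = 3 (T(y) = 1 + 2 = 3)
W(Y) = 1 + Y/15 (W(Y) = 1 + Y*(1/15) = 1 + Y/15)
o/W(T(-8)) = 23095/(2*(1 + (1/15)*3)) = 23095/(2*(1 + 1/5)) = 23095/(2*(6/5)) = (23095/2)*(5/6) = 115475/12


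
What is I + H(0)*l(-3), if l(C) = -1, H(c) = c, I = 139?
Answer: 139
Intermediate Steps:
I + H(0)*l(-3) = 139 + 0*(-1) = 139 + 0 = 139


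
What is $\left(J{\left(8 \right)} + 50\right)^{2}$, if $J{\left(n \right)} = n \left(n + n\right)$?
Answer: $31684$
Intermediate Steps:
$J{\left(n \right)} = 2 n^{2}$ ($J{\left(n \right)} = n 2 n = 2 n^{2}$)
$\left(J{\left(8 \right)} + 50\right)^{2} = \left(2 \cdot 8^{2} + 50\right)^{2} = \left(2 \cdot 64 + 50\right)^{2} = \left(128 + 50\right)^{2} = 178^{2} = 31684$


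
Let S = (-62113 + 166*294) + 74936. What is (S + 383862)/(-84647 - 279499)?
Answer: -445489/364146 ≈ -1.2234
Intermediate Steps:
S = 61627 (S = (-62113 + 48804) + 74936 = -13309 + 74936 = 61627)
(S + 383862)/(-84647 - 279499) = (61627 + 383862)/(-84647 - 279499) = 445489/(-364146) = 445489*(-1/364146) = -445489/364146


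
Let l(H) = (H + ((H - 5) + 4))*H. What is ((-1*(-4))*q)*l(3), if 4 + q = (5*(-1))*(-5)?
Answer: 1260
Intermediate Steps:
l(H) = H*(-1 + 2*H) (l(H) = (H + ((-5 + H) + 4))*H = (H + (-1 + H))*H = (-1 + 2*H)*H = H*(-1 + 2*H))
q = 21 (q = -4 + (5*(-1))*(-5) = -4 - 5*(-5) = -4 + 25 = 21)
((-1*(-4))*q)*l(3) = (-1*(-4)*21)*(3*(-1 + 2*3)) = (4*21)*(3*(-1 + 6)) = 84*(3*5) = 84*15 = 1260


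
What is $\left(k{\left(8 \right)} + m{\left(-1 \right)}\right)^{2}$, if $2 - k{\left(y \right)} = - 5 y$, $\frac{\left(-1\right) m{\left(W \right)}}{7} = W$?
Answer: $2401$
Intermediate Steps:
$m{\left(W \right)} = - 7 W$
$k{\left(y \right)} = 2 + 5 y$ ($k{\left(y \right)} = 2 - - 5 y = 2 + 5 y$)
$\left(k{\left(8 \right)} + m{\left(-1 \right)}\right)^{2} = \left(\left(2 + 5 \cdot 8\right) - -7\right)^{2} = \left(\left(2 + 40\right) + 7\right)^{2} = \left(42 + 7\right)^{2} = 49^{2} = 2401$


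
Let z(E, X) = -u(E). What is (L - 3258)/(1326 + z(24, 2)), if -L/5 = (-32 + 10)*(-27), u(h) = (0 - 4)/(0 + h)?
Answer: -37368/7957 ≈ -4.6962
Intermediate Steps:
u(h) = -4/h
z(E, X) = 4/E (z(E, X) = -(-4)/E = 4/E)
L = -2970 (L = -5*(-32 + 10)*(-27) = -(-110)*(-27) = -5*594 = -2970)
(L - 3258)/(1326 + z(24, 2)) = (-2970 - 3258)/(1326 + 4/24) = -6228/(1326 + 4*(1/24)) = -6228/(1326 + 1/6) = -6228/7957/6 = -6228*6/7957 = -37368/7957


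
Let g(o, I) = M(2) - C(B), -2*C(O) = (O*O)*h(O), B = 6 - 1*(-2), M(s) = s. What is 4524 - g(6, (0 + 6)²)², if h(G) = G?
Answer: -62040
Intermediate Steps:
B = 8 (B = 6 + 2 = 8)
C(O) = -O³/2 (C(O) = -O*O*O/2 = -O²*O/2 = -O³/2)
g(o, I) = 258 (g(o, I) = 2 - (-1)*8³/2 = 2 - (-1)*512/2 = 2 - 1*(-256) = 2 + 256 = 258)
4524 - g(6, (0 + 6)²)² = 4524 - 1*258² = 4524 - 1*66564 = 4524 - 66564 = -62040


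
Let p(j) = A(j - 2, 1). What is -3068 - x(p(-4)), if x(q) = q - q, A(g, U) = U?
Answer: -3068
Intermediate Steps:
p(j) = 1
x(q) = 0
-3068 - x(p(-4)) = -3068 - 1*0 = -3068 + 0 = -3068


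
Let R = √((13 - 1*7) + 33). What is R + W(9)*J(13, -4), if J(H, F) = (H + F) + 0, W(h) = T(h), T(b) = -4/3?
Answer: -12 + √39 ≈ -5.7550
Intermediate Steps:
T(b) = -4/3 (T(b) = -4*⅓ = -4/3)
W(h) = -4/3
J(H, F) = F + H (J(H, F) = (F + H) + 0 = F + H)
R = √39 (R = √((13 - 7) + 33) = √(6 + 33) = √39 ≈ 6.2450)
R + W(9)*J(13, -4) = √39 - 4*(-4 + 13)/3 = √39 - 4/3*9 = √39 - 12 = -12 + √39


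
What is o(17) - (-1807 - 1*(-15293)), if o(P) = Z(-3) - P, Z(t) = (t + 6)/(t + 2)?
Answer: -13506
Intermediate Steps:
Z(t) = (6 + t)/(2 + t)
o(P) = -3 - P (o(P) = (6 - 3)/(2 - 3) - P = 3/(-1) - P = -1*3 - P = -3 - P)
o(17) - (-1807 - 1*(-15293)) = (-3 - 1*17) - (-1807 - 1*(-15293)) = (-3 - 17) - (-1807 + 15293) = -20 - 1*13486 = -20 - 13486 = -13506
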